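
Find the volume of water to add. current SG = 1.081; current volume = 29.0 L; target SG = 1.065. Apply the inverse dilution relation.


V_water = V·((SG_curr − 1)/(SG_target − 1) − 1)
V_water = 29.0·((1.081 − 1)/(1.065 − 1) − 1)

7.1385 L


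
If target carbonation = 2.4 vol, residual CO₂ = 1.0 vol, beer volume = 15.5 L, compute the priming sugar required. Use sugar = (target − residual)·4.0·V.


sugar = (2.4 − 1.0)·4.0·15.5

86.8000 g


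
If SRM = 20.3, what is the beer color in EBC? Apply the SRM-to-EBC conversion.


EBC = SRM · 1.97
EBC = 20.3 · 1.97

39.9910 EBC


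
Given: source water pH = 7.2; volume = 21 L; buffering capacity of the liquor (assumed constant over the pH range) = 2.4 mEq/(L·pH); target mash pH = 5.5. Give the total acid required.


acid = buffering capacity · (pH_source − pH_target) · V
acid = 2.4 · (7.2 − 5.5) · 21

85.6800 mEq


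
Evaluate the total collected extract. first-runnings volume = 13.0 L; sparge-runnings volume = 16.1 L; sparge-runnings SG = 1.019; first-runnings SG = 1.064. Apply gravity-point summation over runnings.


total = Σ (SG_i − 1)·1000·V_i
first = (1.064 − 1)·1000·13.0 = 832.0000
sparge = (1.019 − 1)·1000·16.1 = 305.9000
total = 832.0000 + 305.9000

1137.9000 gravity·L


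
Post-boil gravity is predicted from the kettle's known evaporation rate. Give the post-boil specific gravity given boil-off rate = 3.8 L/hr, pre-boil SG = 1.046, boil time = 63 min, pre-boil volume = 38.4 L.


V_post = V_pre − rate·(t/60);  SG_post = 1 + (SG_pre−1)·V_pre/V_post
V_post = 38.4 − 3.8·(63/60) = 34.4100
SG_post = 1 + (1.046 − 1)·38.4/34.4100

1.0513


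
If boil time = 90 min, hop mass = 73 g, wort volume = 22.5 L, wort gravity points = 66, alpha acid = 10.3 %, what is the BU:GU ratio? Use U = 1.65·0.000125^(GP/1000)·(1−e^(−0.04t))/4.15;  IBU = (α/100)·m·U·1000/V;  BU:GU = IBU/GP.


U = 1.65·0.000125^(66/1000)·(1−e^(−0.04·90))/4.15 = 0.2137
IBU = (10.3/100)·73·0.2137·1000/22.5 = 71.4131
BU:GU = 71.4131/66

1.0820


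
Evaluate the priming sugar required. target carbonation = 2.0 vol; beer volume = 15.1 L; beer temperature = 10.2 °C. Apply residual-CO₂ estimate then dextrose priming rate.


residual = 14.695·(0.01821 + 0.09011·e^(−0.04·T));  sugar = (target − residual)·4.0·V
residual = 14.695·(0.01821 + 0.09011·e^(−0.04·10.2)) = 1.1481
sugar = (2.0 − 1.1481)·4.0·15.1

51.4524 g


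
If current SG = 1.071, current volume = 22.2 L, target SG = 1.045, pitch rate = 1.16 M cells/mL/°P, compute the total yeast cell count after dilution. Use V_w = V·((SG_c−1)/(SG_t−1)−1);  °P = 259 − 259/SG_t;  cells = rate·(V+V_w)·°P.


V_w = 22.2·((1.071−1)/(1.045−1)−1) = 12.8267
V_final = 22.2 + 12.8267 = 35.0267
°P = 259 − 259/1.045 = 11.1531
cells = 1.16·35.0267·11.1531

453.1613 billion cells


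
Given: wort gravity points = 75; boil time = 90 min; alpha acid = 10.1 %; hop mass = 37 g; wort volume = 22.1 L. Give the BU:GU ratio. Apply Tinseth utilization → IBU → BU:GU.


U = 1.65·0.000125^(GP/1000)·(1−e^(−0.04t))/4.15;  IBU = (α/100)·m·U·1000/V;  BU:GU = IBU/GP
U = 1.65·0.000125^(75/1000)·(1−e^(−0.04·90))/4.15 = 0.1971
IBU = (10.1/100)·37·0.1971·1000/22.1 = 33.3275
BU:GU = 33.3275/75

0.4444


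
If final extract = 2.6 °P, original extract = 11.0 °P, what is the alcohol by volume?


SG = 259/(259 − P);  ABV = (OG − FG)·131.25
OG = 259/(259 − 11.0) = 1.0444
FG = 259/(259 − 2.6) = 1.0101
ABV = (1.0444 − 1.0101)·131.25

4.4906 % ABV


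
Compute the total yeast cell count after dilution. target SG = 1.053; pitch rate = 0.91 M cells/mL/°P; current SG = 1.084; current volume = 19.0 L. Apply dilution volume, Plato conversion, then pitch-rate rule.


V_w = V·((SG_c−1)/(SG_t−1)−1);  °P = 259 − 259/SG_t;  cells = rate·(V+V_w)·°P
V_w = 19.0·((1.084−1)/(1.053−1)−1) = 11.1132
V_final = 19.0 + 11.1132 = 30.1132
°P = 259 − 259/1.053 = 13.0361
cells = 0.91·30.1132·13.0361

357.2281 billion cells


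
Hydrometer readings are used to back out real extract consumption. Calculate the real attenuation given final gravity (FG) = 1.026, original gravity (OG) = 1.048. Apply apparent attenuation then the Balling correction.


AA = (OG−FG)/(OG−1)·100;  RA = AA·0.8192
AA = (1.048 − 1.026)/(1.048 − 1)·100 = 45.8333
RA = 45.8333·0.8192

37.5467 %


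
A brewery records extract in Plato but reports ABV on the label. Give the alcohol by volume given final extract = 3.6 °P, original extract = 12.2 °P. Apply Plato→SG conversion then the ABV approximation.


SG = 259/(259 − P);  ABV = (OG − FG)·131.25
OG = 259/(259 − 12.2) = 1.0494
FG = 259/(259 − 3.6) = 1.0141
ABV = (1.0494 − 1.0141)·131.25

4.6380 % ABV


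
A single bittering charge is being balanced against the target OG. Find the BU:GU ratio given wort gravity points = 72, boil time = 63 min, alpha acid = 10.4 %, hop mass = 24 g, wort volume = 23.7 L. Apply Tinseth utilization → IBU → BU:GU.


U = 1.65·0.000125^(GP/1000)·(1−e^(−0.04t))/4.15;  IBU = (α/100)·m·U·1000/V;  BU:GU = IBU/GP
U = 1.65·0.000125^(72/1000)·(1−e^(−0.04·63))/4.15 = 0.1914
IBU = (10.4/100)·24·0.1914·1000/23.7 = 20.1595
BU:GU = 20.1595/72

0.2800


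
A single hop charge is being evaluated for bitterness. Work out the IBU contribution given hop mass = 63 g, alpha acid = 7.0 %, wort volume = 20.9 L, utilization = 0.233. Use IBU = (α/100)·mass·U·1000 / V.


IBU = (7.0/100)·63·0.233·1000 / 20.9

49.1641 IBU


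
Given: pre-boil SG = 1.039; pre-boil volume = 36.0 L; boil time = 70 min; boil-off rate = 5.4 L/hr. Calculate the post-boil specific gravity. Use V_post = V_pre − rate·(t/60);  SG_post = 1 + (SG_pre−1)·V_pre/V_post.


V_post = 36.0 − 5.4·(70/60) = 29.7000
SG_post = 1 + (1.039 − 1)·36.0/29.7000

1.0473


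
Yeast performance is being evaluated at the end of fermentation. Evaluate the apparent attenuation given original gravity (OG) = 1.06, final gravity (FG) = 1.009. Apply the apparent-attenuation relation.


AA = (OG − FG)/(OG − 1) · 100
AA = (1.06 − 1.009)/(1.06 − 1) · 100

85.0000 %


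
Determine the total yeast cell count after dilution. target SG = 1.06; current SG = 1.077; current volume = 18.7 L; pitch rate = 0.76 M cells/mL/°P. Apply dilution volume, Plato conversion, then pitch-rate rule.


V_w = V·((SG_c−1)/(SG_t−1)−1);  °P = 259 − 259/SG_t;  cells = rate·(V+V_w)·°P
V_w = 18.7·((1.077−1)/(1.06−1)−1) = 5.2983
V_final = 18.7 + 5.2983 = 23.9983
°P = 259 − 259/1.06 = 14.6604
cells = 0.76·23.9983·14.6604

267.3867 billion cells


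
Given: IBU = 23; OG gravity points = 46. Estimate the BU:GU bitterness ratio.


BU:GU = IBU / OG_points
BU:GU = 23 / 46

0.5000


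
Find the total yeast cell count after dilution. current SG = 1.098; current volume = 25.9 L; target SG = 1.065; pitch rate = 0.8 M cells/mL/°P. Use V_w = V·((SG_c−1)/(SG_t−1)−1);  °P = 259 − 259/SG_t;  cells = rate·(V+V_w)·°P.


V_w = 25.9·((1.098−1)/(1.065−1)−1) = 13.1492
V_final = 25.9 + 13.1492 = 39.0492
°P = 259 − 259/1.065 = 15.8075
cells = 0.8·39.0492·15.8075

493.8169 billion cells


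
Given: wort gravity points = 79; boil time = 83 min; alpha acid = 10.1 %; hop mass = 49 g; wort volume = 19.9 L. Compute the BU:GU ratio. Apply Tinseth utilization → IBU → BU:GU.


U = 1.65·0.000125^(GP/1000)·(1−e^(−0.04t))/4.15;  IBU = (α/100)·m·U·1000/V;  BU:GU = IBU/GP
U = 1.65·0.000125^(79/1000)·(1−e^(−0.04·83))/4.15 = 0.1884
IBU = (10.1/100)·49·0.1884·1000/19.9 = 46.8559
BU:GU = 46.8559/79

0.5931


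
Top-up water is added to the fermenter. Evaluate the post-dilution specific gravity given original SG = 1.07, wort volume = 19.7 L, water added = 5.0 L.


SG_new = 1 + (SG_old − 1)·V_old/(V_old + V_water)
pts = (1.07 − 1)·1000·19.7/(19.7 + 5.0) = 55.8300
SG_new = 1 + 55.8300/1000

1.0558


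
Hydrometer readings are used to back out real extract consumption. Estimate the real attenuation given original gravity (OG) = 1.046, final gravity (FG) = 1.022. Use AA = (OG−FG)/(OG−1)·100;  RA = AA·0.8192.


AA = (1.046 − 1.022)/(1.046 − 1)·100 = 52.1739
RA = 52.1739·0.8192

42.7409 %


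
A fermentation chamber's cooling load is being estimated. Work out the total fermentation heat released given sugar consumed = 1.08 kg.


Q = m_sugar · 590 kJ/kg
Q = 1.08 · 590

637.2000 kJ


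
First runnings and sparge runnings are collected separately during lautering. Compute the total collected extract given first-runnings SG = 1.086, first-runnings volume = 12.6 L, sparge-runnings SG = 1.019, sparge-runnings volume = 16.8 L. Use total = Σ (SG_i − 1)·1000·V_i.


first = (1.086 − 1)·1000·12.6 = 1083.6000
sparge = (1.019 − 1)·1000·16.8 = 319.2000
total = 1083.6000 + 319.2000

1402.8000 gravity·L


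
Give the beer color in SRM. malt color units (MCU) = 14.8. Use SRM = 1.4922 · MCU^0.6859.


SRM = 1.4922 · 14.8^0.6859

9.4735 SRM


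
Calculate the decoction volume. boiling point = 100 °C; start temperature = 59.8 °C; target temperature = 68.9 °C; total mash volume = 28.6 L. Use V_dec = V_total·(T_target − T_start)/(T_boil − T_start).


V_dec = 28.6·(68.9 − 59.8)/(100 − 59.8)

6.4741 L


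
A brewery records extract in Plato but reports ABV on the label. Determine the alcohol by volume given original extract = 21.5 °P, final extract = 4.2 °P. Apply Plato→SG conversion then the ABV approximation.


SG = 259/(259 − P);  ABV = (OG − FG)·131.25
OG = 259/(259 − 21.5) = 1.0905
FG = 259/(259 − 4.2) = 1.0165
ABV = (1.0905 − 1.0165)·131.25

9.7181 % ABV


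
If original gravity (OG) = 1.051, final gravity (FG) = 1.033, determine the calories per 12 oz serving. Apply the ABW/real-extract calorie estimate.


ABW = (OG−FG)·131.25·0.79/FG;  °P = 259 − 259/SG (for OG→OE and FG→AE);  RE = 0.1808·OE + 0.8192·AE;  Cal = (6.9·ABW + 4·(RE−0.1))·FG·3.55
ABW = (1.051 − 1.033)·131.25·0.79/1.033 = 1.8068
OE = 259 − 259/1.051 = 12.5680 °P
AE = 259 − 259/1.033 = 8.2740 °P
RE = 0.1808·12.5680 + 0.8192·8.2740 = 9.0503 °P
Cal = (6.9·1.8068 + 4·(9.0503−0.1))·1.033·3.55

177.0056 kcal


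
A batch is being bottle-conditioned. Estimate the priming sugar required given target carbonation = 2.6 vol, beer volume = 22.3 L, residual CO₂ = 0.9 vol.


sugar = (target − residual)·4.0·V
sugar = (2.6 − 0.9)·4.0·22.3

151.6400 g


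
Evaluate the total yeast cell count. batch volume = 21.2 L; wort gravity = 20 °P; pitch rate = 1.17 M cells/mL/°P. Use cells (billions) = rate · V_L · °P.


cells = 1.17 · 21.2 · 20

496.0800 billion cells


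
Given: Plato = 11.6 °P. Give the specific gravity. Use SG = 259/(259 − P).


SG = 259/(259 − 11.6)

1.0469


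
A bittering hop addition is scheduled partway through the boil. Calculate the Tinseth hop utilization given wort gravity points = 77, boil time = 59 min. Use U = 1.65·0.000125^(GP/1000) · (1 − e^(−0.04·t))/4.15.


bigness = 1.65·0.000125^(77/1000) = 0.8259
boil_factor = (1 − e^(−0.04·59))/4.15 = 0.2182
U = 0.8259 · 0.2182

0.1802


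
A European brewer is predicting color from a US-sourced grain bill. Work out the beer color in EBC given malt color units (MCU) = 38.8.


SRM = 1.4922·MCU^0.6859;  EBC = SRM·1.97
SRM = 1.4922·38.8^0.6859 = 18.3488
EBC = 18.3488·1.97

36.1471 EBC


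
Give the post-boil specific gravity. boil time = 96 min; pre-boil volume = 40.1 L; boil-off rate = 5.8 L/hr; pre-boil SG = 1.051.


V_post = V_pre − rate·(t/60);  SG_post = 1 + (SG_pre−1)·V_pre/V_post
V_post = 40.1 − 5.8·(96/60) = 30.8200
SG_post = 1 + (1.051 − 1)·40.1/30.8200

1.0664


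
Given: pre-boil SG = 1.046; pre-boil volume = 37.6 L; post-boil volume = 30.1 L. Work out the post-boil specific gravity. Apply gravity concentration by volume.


SG_post = 1 + (SG_pre − 1)·V_pre/V_post
pts_pre = (1.046 − 1)·1000 = 46.0000
pts_post = 46.0000·37.6/30.1 = 57.4618
SG_post = 1 + 57.4618/1000

1.0575


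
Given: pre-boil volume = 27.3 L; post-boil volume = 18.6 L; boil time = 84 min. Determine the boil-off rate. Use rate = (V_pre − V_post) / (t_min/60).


rate = (27.3 − 18.6) / (84/60)

6.2143 L/hr


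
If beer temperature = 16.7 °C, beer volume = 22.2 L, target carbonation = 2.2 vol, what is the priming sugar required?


residual = 14.695·(0.01821 + 0.09011·e^(−0.04·T));  sugar = (target − residual)·4.0·V
residual = 14.695·(0.01821 + 0.09011·e^(−0.04·16.7)) = 0.9465
sugar = (2.2 − 0.9465)·4.0·22.2

111.3073 g


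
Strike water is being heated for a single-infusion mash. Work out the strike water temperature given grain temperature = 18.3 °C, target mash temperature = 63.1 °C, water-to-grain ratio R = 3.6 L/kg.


T_strike = (0.41/R)·(T_mash − T_grain) + T_mash
T_strike = (0.41/3.6)·(63.1 − 18.3) + 63.1

68.2022 °C


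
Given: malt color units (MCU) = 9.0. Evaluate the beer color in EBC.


SRM = 1.4922·MCU^0.6859;  EBC = SRM·1.97
SRM = 1.4922·9.0^0.6859 = 6.7351
EBC = 6.7351·1.97

13.2681 EBC


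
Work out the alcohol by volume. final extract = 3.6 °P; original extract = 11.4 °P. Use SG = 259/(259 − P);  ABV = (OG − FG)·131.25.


OG = 259/(259 − 11.4) = 1.0460
FG = 259/(259 − 3.6) = 1.0141
ABV = (1.0460 − 1.0141)·131.25

4.1930 % ABV


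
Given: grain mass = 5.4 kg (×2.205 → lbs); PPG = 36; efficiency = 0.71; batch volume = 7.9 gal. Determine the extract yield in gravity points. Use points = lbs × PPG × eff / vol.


lbs = 5.4 × 2.205 = 11.9070
points = 11.9070 × 36 × 0.71 / 7.9

38.5244 points


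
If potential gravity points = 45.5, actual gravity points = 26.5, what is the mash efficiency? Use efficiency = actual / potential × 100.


efficiency = 26.5 / 45.5 × 100

58.2418 %


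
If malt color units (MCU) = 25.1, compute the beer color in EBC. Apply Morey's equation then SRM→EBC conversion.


SRM = 1.4922·MCU^0.6859;  EBC = SRM·1.97
SRM = 1.4922·25.1^0.6859 = 13.6102
EBC = 13.6102·1.97

26.8120 EBC


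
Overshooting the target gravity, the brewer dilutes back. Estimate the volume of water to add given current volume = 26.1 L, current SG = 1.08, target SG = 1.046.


V_water = V·((SG_curr − 1)/(SG_target − 1) − 1)
V_water = 26.1·((1.08 − 1)/(1.046 − 1) − 1)

19.2913 L


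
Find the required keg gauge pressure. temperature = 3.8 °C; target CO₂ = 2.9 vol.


psi = vols/(0.01821 + 0.09011·e^(−0.04·T)) − 14.695
psi = 2.9/(0.01821 + 0.09011·e^(−0.04·3.8)) − 14.695

15.6355 psi


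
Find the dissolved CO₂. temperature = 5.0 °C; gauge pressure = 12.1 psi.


vols = (P + 14.695)·(0.01821 + 0.09011·e^(−0.04·T))
vols = (12.1 + 14.695)·(0.01821 + 0.09011·e^(−0.04·5.0))

2.4648 volumes


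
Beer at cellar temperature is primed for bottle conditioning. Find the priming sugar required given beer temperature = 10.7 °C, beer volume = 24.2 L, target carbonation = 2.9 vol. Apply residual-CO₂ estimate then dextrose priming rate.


residual = 14.695·(0.01821 + 0.09011·e^(−0.04·T));  sugar = (target − residual)·4.0·V
residual = 14.695·(0.01821 + 0.09011·e^(−0.04·10.7)) = 1.1307
sugar = (2.9 − 1.1307)·4.0·24.2

171.2680 g


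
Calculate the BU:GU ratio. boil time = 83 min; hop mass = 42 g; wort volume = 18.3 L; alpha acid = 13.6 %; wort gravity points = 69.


U = 1.65·0.000125^(GP/1000)·(1−e^(−0.04t))/4.15;  IBU = (α/100)·m·U·1000/V;  BU:GU = IBU/GP
U = 1.65·0.000125^(69/1000)·(1−e^(−0.04·83))/4.15 = 0.2061
IBU = (13.6/100)·42·0.2061·1000/18.3 = 64.3381
BU:GU = 64.3381/69

0.9324


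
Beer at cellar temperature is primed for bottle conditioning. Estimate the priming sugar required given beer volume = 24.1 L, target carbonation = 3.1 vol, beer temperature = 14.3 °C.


residual = 14.695·(0.01821 + 0.09011·e^(−0.04·T));  sugar = (target − residual)·4.0·V
residual = 14.695·(0.01821 + 0.09011·e^(−0.04·14.3)) = 1.0149
sugar = (3.1 − 1.0149)·4.0·24.1

200.9989 g


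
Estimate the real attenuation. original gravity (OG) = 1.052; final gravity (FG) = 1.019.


AA = (OG−FG)/(OG−1)·100;  RA = AA·0.8192
AA = (1.052 − 1.019)/(1.052 − 1)·100 = 63.4615
RA = 63.4615·0.8192

51.9877 %


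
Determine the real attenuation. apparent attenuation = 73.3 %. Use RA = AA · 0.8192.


RA = 73.3 · 0.8192

60.0474 %


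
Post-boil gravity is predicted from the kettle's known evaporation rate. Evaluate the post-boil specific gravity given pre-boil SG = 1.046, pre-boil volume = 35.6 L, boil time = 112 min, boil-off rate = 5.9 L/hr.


V_post = V_pre − rate·(t/60);  SG_post = 1 + (SG_pre−1)·V_pre/V_post
V_post = 35.6 − 5.9·(112/60) = 24.5867
SG_post = 1 + (1.046 − 1)·35.6/24.5867

1.0666


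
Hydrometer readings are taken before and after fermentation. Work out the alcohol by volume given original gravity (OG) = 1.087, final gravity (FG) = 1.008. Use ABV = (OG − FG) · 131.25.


ABV = (1.087 − 1.008) · 131.25

10.3687 % ABV


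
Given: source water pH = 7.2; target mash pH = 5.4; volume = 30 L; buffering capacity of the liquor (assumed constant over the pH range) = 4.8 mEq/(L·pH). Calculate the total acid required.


acid = buffering capacity · (pH_source − pH_target) · V
acid = 4.8 · (7.2 − 5.4) · 30

259.2000 mEq


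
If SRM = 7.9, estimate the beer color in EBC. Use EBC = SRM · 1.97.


EBC = 7.9 · 1.97

15.5630 EBC


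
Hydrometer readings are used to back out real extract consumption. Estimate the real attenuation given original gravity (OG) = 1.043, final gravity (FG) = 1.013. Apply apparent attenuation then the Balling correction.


AA = (OG−FG)/(OG−1)·100;  RA = AA·0.8192
AA = (1.043 − 1.013)/(1.043 − 1)·100 = 69.7674
RA = 69.7674·0.8192

57.1535 %


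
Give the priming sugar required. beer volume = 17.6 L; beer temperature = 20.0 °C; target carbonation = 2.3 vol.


residual = 14.695·(0.01821 + 0.09011·e^(−0.04·T));  sugar = (target − residual)·4.0·V
residual = 14.695·(0.01821 + 0.09011·e^(−0.04·20.0)) = 0.8626
sugar = (2.3 − 0.8626)·4.0·17.6

101.1942 g


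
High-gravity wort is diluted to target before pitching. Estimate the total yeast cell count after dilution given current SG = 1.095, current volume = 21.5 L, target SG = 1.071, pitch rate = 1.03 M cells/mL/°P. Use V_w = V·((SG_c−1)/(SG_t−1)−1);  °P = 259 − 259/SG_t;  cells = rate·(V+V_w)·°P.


V_w = 21.5·((1.095−1)/(1.071−1)−1) = 7.2676
V_final = 21.5 + 7.2676 = 28.7676
°P = 259 − 259/1.071 = 17.1699
cells = 1.03·28.7676·17.1699

508.7560 billion cells


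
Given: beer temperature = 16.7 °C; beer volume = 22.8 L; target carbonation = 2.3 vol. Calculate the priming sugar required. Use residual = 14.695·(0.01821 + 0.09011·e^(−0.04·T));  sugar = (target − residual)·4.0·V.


residual = 14.695·(0.01821 + 0.09011·e^(−0.04·16.7)) = 0.9465
sugar = (2.3 − 0.9465)·4.0·22.8

123.4356 g


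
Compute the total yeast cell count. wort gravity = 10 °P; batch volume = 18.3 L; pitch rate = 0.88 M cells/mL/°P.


cells (billions) = rate · V_L · °P
cells = 0.88 · 18.3 · 10

161.0400 billion cells


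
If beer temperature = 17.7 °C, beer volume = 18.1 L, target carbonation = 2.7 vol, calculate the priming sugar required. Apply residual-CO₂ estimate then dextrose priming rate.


residual = 14.695·(0.01821 + 0.09011·e^(−0.04·T));  sugar = (target − residual)·4.0·V
residual = 14.695·(0.01821 + 0.09011·e^(−0.04·17.7)) = 0.9199
sugar = (2.7 − 0.9199)·4.0·18.1

128.8779 g


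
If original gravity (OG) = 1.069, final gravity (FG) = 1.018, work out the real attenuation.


AA = (OG−FG)/(OG−1)·100;  RA = AA·0.8192
AA = (1.069 − 1.018)/(1.069 − 1)·100 = 73.9130
RA = 73.9130·0.8192

60.5496 %


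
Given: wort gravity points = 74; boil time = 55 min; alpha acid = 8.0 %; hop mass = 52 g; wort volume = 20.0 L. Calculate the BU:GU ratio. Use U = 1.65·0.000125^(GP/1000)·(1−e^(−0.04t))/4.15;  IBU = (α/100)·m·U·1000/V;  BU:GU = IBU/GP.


U = 1.65·0.000125^(74/1000)·(1−e^(−0.04·55))/4.15 = 0.1818
IBU = (8.0/100)·52·0.1818·1000/20.0 = 37.8154
BU:GU = 37.8154/74

0.5110


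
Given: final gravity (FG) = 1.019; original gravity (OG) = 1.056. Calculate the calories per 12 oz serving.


ABW = (OG−FG)·131.25·0.79/FG;  °P = 259 − 259/SG (for OG→OE and FG→AE);  RE = 0.1808·OE + 0.8192·AE;  Cal = (6.9·ABW + 4·(RE−0.1))·FG·3.55
ABW = (1.056 − 1.019)·131.25·0.79/1.019 = 3.7649
OE = 259 − 259/1.056 = 13.7348 °P
AE = 259 − 259/1.019 = 4.8292 °P
RE = 0.1808·13.7348 + 0.8192·4.8292 = 6.4394 °P
Cal = (6.9·3.7649 + 4·(6.4394−0.1))·1.019·3.55

185.7031 kcal


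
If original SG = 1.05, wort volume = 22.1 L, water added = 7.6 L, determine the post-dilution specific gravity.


SG_new = 1 + (SG_old − 1)·V_old/(V_old + V_water)
pts = (1.05 − 1)·1000·22.1/(22.1 + 7.6) = 37.2054
SG_new = 1 + 37.2054/1000

1.0372


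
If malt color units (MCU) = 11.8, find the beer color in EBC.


SRM = 1.4922·MCU^0.6859;  EBC = SRM·1.97
SRM = 1.4922·11.8^0.6859 = 8.1102
EBC = 8.1102·1.97

15.9771 EBC


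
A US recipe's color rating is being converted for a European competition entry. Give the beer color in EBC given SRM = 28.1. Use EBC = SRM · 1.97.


EBC = 28.1 · 1.97

55.3570 EBC


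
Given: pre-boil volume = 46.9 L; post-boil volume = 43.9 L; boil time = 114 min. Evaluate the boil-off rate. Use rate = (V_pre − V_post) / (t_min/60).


rate = (46.9 − 43.9) / (114/60)

1.5789 L/hr


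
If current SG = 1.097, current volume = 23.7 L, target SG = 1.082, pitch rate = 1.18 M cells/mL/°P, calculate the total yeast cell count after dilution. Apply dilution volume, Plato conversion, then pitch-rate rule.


V_w = V·((SG_c−1)/(SG_t−1)−1);  °P = 259 − 259/SG_t;  cells = rate·(V+V_w)·°P
V_w = 23.7·((1.097−1)/(1.082−1)−1) = 4.3354
V_final = 23.7 + 4.3354 = 28.0354
°P = 259 − 259/1.082 = 19.6285
cells = 1.18·28.0354·19.6285

649.3436 billion cells


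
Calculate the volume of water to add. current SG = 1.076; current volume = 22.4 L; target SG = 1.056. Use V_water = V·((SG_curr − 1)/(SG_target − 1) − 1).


V_water = 22.4·((1.076 − 1)/(1.056 − 1) − 1)

8.0000 L


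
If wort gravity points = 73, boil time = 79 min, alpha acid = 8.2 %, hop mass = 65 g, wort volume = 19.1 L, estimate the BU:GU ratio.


U = 1.65·0.000125^(GP/1000)·(1−e^(−0.04t))/4.15;  IBU = (α/100)·m·U·1000/V;  BU:GU = IBU/GP
U = 1.65·0.000125^(73/1000)·(1−e^(−0.04·79))/4.15 = 0.1976
IBU = (8.2/100)·65·0.1976·1000/19.1 = 55.1286
BU:GU = 55.1286/73

0.7552


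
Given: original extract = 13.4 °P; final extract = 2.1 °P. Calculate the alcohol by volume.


SG = 259/(259 − P);  ABV = (OG − FG)·131.25
OG = 259/(259 − 13.4) = 1.0546
FG = 259/(259 − 2.1) = 1.0082
ABV = (1.0546 − 1.0082)·131.25

6.0881 % ABV


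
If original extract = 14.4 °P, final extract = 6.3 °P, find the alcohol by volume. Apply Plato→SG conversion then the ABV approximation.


SG = 259/(259 − P);  ABV = (OG − FG)·131.25
OG = 259/(259 − 14.4) = 1.0589
FG = 259/(259 − 6.3) = 1.0249
ABV = (1.0589 − 1.0249)·131.25

4.4547 % ABV


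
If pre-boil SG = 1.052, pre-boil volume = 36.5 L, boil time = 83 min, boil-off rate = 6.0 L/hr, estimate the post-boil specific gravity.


V_post = V_pre − rate·(t/60);  SG_post = 1 + (SG_pre−1)·V_pre/V_post
V_post = 36.5 − 6.0·(83/60) = 28.2000
SG_post = 1 + (1.052 − 1)·36.5/28.2000

1.0673


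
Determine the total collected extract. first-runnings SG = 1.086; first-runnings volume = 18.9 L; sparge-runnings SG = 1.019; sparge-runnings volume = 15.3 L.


total = Σ (SG_i − 1)·1000·V_i
first = (1.086 − 1)·1000·18.9 = 1625.4000
sparge = (1.019 − 1)·1000·15.3 = 290.7000
total = 1625.4000 + 290.7000

1916.1000 gravity·L


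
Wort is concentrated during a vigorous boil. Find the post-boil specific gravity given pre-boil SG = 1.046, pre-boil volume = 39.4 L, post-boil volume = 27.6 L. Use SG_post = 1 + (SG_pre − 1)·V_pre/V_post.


pts_pre = (1.046 − 1)·1000 = 46.0000
pts_post = 46.0000·39.4/27.6 = 65.6667
SG_post = 1 + 65.6667/1000

1.0657


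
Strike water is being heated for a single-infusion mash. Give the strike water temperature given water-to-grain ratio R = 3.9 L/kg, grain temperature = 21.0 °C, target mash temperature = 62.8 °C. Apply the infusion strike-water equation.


T_strike = (0.41/R)·(T_mash − T_grain) + T_mash
T_strike = (0.41/3.9)·(62.8 − 21.0) + 62.8

67.1944 °C


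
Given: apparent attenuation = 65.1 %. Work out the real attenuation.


RA = AA · 0.8192
RA = 65.1 · 0.8192

53.3299 %


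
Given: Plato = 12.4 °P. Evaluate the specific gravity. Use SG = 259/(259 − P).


SG = 259/(259 − 12.4)

1.0503


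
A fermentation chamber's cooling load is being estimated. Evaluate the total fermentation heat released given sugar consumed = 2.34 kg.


Q = m_sugar · 590 kJ/kg
Q = 2.34 · 590

1380.6000 kJ


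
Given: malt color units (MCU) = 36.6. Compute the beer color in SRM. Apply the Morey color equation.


SRM = 1.4922 · MCU^0.6859
SRM = 1.4922 · 36.6^0.6859

17.6286 SRM


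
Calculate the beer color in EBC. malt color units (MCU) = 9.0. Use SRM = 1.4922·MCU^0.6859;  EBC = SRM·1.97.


SRM = 1.4922·9.0^0.6859 = 6.7351
EBC = 6.7351·1.97

13.2681 EBC


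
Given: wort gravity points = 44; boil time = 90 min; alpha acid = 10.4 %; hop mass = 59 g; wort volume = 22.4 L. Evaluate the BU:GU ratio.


U = 1.65·0.000125^(GP/1000)·(1−e^(−0.04t))/4.15;  IBU = (α/100)·m·U·1000/V;  BU:GU = IBU/GP
U = 1.65·0.000125^(44/1000)·(1−e^(−0.04·90))/4.15 = 0.2604
IBU = (10.4/100)·59·0.2604·1000/22.4 = 71.3355
BU:GU = 71.3355/44

1.6213


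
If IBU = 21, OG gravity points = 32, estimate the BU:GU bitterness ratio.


BU:GU = IBU / OG_points
BU:GU = 21 / 32

0.6562


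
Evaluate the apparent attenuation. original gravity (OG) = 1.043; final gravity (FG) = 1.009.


AA = (OG − FG)/(OG − 1) · 100
AA = (1.043 − 1.009)/(1.043 − 1) · 100

79.0698 %


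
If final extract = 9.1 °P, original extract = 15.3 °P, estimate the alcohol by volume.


SG = 259/(259 − P);  ABV = (OG − FG)·131.25
OG = 259/(259 − 15.3) = 1.0628
FG = 259/(259 − 9.1) = 1.0364
ABV = (1.0628 − 1.0364)·131.25

3.4607 % ABV


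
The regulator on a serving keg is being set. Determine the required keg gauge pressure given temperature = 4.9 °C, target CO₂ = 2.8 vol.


psi = vols/(0.01821 + 0.09011·e^(−0.04·T)) − 14.695
psi = 2.8/(0.01821 + 0.09011·e^(−0.04·4.9)) − 14.695

15.6469 psi


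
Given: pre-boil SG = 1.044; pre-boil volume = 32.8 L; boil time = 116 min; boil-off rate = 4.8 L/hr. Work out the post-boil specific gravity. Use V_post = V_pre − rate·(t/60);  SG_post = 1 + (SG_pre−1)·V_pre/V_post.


V_post = 32.8 − 4.8·(116/60) = 23.5200
SG_post = 1 + (1.044 − 1)·32.8/23.5200

1.0614


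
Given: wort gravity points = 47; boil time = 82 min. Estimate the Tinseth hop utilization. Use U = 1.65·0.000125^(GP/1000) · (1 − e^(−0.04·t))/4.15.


bigness = 1.65·0.000125^(47/1000) = 1.0815
boil_factor = (1 − e^(−0.04·82))/4.15 = 0.2319
U = 1.0815 · 0.2319

0.2508


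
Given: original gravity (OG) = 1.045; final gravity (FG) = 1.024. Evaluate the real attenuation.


AA = (OG−FG)/(OG−1)·100;  RA = AA·0.8192
AA = (1.045 − 1.024)/(1.045 − 1)·100 = 46.6667
RA = 46.6667·0.8192

38.2293 %


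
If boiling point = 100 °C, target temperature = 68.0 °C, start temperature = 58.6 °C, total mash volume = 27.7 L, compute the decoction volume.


V_dec = V_total·(T_target − T_start)/(T_boil − T_start)
V_dec = 27.7·(68.0 − 58.6)/(100 − 58.6)

6.2894 L


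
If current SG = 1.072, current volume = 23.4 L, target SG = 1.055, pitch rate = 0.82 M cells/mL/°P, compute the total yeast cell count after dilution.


V_w = V·((SG_c−1)/(SG_t−1)−1);  °P = 259 − 259/SG_t;  cells = rate·(V+V_w)·°P
V_w = 23.4·((1.072−1)/(1.055−1)−1) = 7.2327
V_final = 23.4 + 7.2327 = 30.6327
°P = 259 − 259/1.055 = 13.5024
cells = 0.82·30.6327·13.5024

339.1638 billion cells


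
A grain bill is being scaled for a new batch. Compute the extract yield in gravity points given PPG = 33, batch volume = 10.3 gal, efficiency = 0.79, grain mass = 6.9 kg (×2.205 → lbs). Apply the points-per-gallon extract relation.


points = lbs × PPG × eff / vol
lbs = 6.9 × 2.205 = 15.2145
points = 15.2145 × 33 × 0.79 / 10.3

38.5089 points


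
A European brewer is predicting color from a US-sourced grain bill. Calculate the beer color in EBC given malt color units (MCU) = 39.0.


SRM = 1.4922·MCU^0.6859;  EBC = SRM·1.97
SRM = 1.4922·39.0^0.6859 = 18.4136
EBC = 18.4136·1.97

36.2748 EBC


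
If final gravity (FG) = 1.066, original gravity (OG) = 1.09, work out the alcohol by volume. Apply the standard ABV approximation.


ABV = (OG − FG) · 131.25
ABV = (1.09 − 1.066) · 131.25

3.1500 % ABV


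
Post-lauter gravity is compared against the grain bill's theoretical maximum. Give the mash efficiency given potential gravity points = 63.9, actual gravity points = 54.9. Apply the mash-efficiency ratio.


efficiency = actual / potential × 100
efficiency = 54.9 / 63.9 × 100

85.9155 %


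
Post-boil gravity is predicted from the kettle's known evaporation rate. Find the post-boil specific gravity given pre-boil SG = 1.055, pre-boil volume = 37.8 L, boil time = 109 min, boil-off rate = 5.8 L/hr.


V_post = V_pre − rate·(t/60);  SG_post = 1 + (SG_pre−1)·V_pre/V_post
V_post = 37.8 − 5.8·(109/60) = 27.2633
SG_post = 1 + (1.055 − 1)·37.8/27.2633

1.0763


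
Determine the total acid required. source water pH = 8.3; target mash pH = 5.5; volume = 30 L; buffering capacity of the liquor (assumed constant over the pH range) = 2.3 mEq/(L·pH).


acid = buffering capacity · (pH_source − pH_target) · V
acid = 2.3 · (8.3 − 5.5) · 30

193.2000 mEq


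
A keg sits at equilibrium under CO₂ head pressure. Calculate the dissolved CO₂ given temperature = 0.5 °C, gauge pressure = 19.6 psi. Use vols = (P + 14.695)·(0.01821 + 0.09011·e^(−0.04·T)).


vols = (19.6 + 14.695)·(0.01821 + 0.09011·e^(−0.04·0.5))

3.6536 volumes


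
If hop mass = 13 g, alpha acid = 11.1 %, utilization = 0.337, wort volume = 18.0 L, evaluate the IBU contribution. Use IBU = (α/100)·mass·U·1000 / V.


IBU = (11.1/100)·13·0.337·1000 / 18.0

27.0162 IBU


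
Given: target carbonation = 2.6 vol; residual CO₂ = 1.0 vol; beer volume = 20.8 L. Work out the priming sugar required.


sugar = (target − residual)·4.0·V
sugar = (2.6 − 1.0)·4.0·20.8

133.1200 g


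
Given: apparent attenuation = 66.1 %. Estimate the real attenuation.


RA = AA · 0.8192
RA = 66.1 · 0.8192

54.1491 %


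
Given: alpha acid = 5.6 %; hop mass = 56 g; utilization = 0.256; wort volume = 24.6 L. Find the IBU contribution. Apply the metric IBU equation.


IBU = (α/100)·mass·U·1000 / V
IBU = (5.6/100)·56·0.256·1000 / 24.6

32.6348 IBU


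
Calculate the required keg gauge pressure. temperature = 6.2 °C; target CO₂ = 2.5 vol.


psi = vols/(0.01821 + 0.09011·e^(−0.04·T)) − 14.695
psi = 2.5/(0.01821 + 0.09011·e^(−0.04·6.2)) − 14.695

13.5446 psi


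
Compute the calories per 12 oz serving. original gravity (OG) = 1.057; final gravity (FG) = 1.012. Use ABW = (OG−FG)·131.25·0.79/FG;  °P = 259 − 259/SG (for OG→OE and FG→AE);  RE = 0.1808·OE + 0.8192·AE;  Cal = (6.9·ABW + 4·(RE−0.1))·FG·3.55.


ABW = (1.057 − 1.012)·131.25·0.79/1.012 = 4.6106
OE = 259 − 259/1.057 = 13.9669 °P
AE = 259 − 259/1.012 = 3.0711 °P
RE = 0.1808·13.9669 + 0.8192·3.0711 = 5.0411 °P
Cal = (6.9·4.6106 + 4·(5.0411−0.1))·1.012·3.55

185.2977 kcal


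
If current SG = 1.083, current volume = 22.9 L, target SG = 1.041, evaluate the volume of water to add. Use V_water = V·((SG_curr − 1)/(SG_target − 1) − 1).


V_water = 22.9·((1.083 − 1)/(1.041 − 1) − 1)

23.4585 L


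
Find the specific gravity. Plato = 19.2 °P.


SG = 259/(259 − P)
SG = 259/(259 − 19.2)

1.0801


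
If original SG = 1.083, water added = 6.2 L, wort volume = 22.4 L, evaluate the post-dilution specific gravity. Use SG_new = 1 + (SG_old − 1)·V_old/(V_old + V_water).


pts = (1.083 − 1)·1000·22.4/(22.4 + 6.2) = 65.0070
SG_new = 1 + 65.0070/1000

1.0650


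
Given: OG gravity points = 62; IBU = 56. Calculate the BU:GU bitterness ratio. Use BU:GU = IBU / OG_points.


BU:GU = 56 / 62

0.9032


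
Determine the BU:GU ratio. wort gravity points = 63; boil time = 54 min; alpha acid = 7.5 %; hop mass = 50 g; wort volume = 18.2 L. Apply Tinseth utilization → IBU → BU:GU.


U = 1.65·0.000125^(GP/1000)·(1−e^(−0.04t))/4.15;  IBU = (α/100)·m·U·1000/V;  BU:GU = IBU/GP
U = 1.65·0.000125^(63/1000)·(1−e^(−0.04·54))/4.15 = 0.1997
IBU = (7.5/100)·50·0.1997·1000/18.2 = 41.1419
BU:GU = 41.1419/63

0.6530


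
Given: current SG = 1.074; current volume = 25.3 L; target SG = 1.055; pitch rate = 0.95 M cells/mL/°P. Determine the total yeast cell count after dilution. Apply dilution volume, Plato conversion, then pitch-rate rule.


V_w = V·((SG_c−1)/(SG_t−1)−1);  °P = 259 − 259/SG_t;  cells = rate·(V+V_w)·°P
V_w = 25.3·((1.074−1)/(1.055−1)−1) = 8.7400
V_final = 25.3 + 8.7400 = 34.0400
°P = 259 − 259/1.055 = 13.5024
cells = 0.95·34.0400·13.5024

436.6396 billion cells


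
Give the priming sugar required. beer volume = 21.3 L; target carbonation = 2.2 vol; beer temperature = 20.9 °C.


residual = 14.695·(0.01821 + 0.09011·e^(−0.04·T));  sugar = (target − residual)·4.0·V
residual = 14.695·(0.01821 + 0.09011·e^(−0.04·20.9)) = 0.8415
sugar = (2.2 − 0.8415)·4.0·21.3

115.7405 g


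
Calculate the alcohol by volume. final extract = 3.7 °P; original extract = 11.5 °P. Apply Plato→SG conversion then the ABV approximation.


SG = 259/(259 − P);  ABV = (OG − FG)·131.25
OG = 259/(259 − 11.5) = 1.0465
FG = 259/(259 − 3.7) = 1.0145
ABV = (1.0465 − 1.0145)·131.25

4.1963 % ABV


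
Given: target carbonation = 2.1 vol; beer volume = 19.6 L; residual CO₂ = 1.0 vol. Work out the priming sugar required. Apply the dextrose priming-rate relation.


sugar = (target − residual)·4.0·V
sugar = (2.1 − 1.0)·4.0·19.6

86.2400 g


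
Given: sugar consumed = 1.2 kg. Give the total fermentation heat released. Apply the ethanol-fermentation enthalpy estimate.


Q = m_sugar · 590 kJ/kg
Q = 1.2 · 590

708.0000 kJ


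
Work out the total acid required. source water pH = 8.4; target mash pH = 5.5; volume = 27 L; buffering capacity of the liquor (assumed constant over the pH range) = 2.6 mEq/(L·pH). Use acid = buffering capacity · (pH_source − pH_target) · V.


acid = 2.6 · (8.4 − 5.5) · 27

203.5800 mEq


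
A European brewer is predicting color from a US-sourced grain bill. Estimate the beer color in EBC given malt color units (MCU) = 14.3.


SRM = 1.4922·MCU^0.6859;  EBC = SRM·1.97
SRM = 1.4922·14.3^0.6859 = 9.2528
EBC = 9.2528·1.97

18.2280 EBC


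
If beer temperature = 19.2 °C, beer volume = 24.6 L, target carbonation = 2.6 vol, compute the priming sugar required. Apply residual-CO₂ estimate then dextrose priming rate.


residual = 14.695·(0.01821 + 0.09011·e^(−0.04·T));  sugar = (target − residual)·4.0·V
residual = 14.695·(0.01821 + 0.09011·e^(−0.04·19.2)) = 0.8819
sugar = (2.6 − 0.8819)·4.0·24.6

169.0581 g


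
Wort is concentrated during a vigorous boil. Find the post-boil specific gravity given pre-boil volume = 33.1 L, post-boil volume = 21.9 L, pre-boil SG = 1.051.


SG_post = 1 + (SG_pre − 1)·V_pre/V_post
pts_pre = (1.051 − 1)·1000 = 51.0000
pts_post = 51.0000·33.1/21.9 = 77.0822
SG_post = 1 + 77.0822/1000

1.0771


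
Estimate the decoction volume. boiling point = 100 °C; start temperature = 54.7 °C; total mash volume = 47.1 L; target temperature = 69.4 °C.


V_dec = V_total·(T_target − T_start)/(T_boil − T_start)
V_dec = 47.1·(69.4 − 54.7)/(100 − 54.7)

15.2841 L


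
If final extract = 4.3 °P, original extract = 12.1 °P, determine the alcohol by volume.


SG = 259/(259 − P);  ABV = (OG − FG)·131.25
OG = 259/(259 − 12.1) = 1.0490
FG = 259/(259 − 4.3) = 1.0169
ABV = (1.0490 − 1.0169)·131.25

4.2164 % ABV


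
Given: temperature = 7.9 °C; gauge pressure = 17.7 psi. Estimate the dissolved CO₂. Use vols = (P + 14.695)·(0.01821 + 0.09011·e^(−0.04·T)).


vols = (17.7 + 14.695)·(0.01821 + 0.09011·e^(−0.04·7.9))

2.7181 volumes


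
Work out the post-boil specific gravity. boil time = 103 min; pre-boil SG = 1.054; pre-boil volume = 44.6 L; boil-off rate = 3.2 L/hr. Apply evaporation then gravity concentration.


V_post = V_pre − rate·(t/60);  SG_post = 1 + (SG_pre−1)·V_pre/V_post
V_post = 44.6 − 3.2·(103/60) = 39.1067
SG_post = 1 + (1.054 − 1)·44.6/39.1067

1.0616


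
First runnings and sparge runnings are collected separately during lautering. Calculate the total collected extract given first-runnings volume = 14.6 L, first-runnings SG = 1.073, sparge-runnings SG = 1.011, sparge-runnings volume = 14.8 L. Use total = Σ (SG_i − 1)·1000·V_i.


first = (1.073 − 1)·1000·14.6 = 1065.8000
sparge = (1.011 − 1)·1000·14.8 = 162.8000
total = 1065.8000 + 162.8000

1228.6000 gravity·L


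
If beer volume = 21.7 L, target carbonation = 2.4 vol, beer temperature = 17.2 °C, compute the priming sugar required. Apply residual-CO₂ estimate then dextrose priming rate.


residual = 14.695·(0.01821 + 0.09011·e^(−0.04·T));  sugar = (target − residual)·4.0·V
residual = 14.695·(0.01821 + 0.09011·e^(−0.04·17.2)) = 0.9331
sugar = (2.4 − 0.9331)·4.0·21.7

127.3273 g


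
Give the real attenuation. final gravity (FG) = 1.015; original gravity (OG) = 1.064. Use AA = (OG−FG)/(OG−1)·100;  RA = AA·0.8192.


AA = (1.064 − 1.015)/(1.064 − 1)·100 = 76.5625
RA = 76.5625·0.8192

62.7200 %


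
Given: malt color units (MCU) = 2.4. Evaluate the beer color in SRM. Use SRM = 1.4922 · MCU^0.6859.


SRM = 1.4922 · 2.4^0.6859

2.7203 SRM


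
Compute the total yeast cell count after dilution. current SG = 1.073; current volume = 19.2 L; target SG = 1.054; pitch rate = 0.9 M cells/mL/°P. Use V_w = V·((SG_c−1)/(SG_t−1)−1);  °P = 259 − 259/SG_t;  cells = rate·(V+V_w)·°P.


V_w = 19.2·((1.073−1)/(1.054−1)−1) = 6.7556
V_final = 19.2 + 6.7556 = 25.9556
°P = 259 − 259/1.054 = 13.2694
cells = 0.9·25.9556·13.2694

309.9743 billion cells


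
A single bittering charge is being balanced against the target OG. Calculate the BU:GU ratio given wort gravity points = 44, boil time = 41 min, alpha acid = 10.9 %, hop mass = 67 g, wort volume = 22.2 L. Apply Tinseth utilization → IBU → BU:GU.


U = 1.65·0.000125^(GP/1000)·(1−e^(−0.04t))/4.15;  IBU = (α/100)·m·U·1000/V;  BU:GU = IBU/GP
U = 1.65·0.000125^(44/1000)·(1−e^(−0.04·41))/4.15 = 0.2158
IBU = (10.9/100)·67·0.2158·1000/22.2 = 70.9895
BU:GU = 70.9895/44

1.6134


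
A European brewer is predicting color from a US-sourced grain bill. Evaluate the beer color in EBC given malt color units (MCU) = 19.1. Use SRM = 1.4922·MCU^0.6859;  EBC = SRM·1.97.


SRM = 1.4922·19.1^0.6859 = 11.2846
EBC = 11.2846·1.97

22.2307 EBC
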